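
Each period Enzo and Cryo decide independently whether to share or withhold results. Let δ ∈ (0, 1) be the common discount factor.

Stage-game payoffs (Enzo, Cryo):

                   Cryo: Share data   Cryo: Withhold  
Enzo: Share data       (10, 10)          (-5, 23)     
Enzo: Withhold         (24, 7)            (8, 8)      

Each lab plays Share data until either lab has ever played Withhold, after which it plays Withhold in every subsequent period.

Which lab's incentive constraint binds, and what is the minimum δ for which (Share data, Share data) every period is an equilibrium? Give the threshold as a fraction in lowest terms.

Enzo; δ ≥ 7/8

For Enzo: deviation gain 24−10 = 14, per-period punishment loss 10−8 = 2. IC gives δ ≥ 14/16 = 7/8.
For Cryo: gain 13, loss 2 per period, so δ ≥ 13/15.
The tighter constraint is Enzo's, so cooperation needs δ ≥ 7/8.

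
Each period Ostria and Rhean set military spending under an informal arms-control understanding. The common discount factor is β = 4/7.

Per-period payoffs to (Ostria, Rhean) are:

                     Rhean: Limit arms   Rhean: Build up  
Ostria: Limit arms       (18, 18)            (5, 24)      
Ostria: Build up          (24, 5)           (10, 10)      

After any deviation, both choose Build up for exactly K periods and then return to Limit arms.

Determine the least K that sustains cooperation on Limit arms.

2

IC: β(1−β^K)/(1−β) ≥ (24−18)/(18−10) = 3/4.
With β = 4/7: need 1 − β^K ≥ 3/4·(1−4/7)/(4/7), i.e. β^K ≤ 0.4375.
Since (4/7)^1 = 0.5714 and (4/7)^2 = 0.3265, the smallest such K is 2.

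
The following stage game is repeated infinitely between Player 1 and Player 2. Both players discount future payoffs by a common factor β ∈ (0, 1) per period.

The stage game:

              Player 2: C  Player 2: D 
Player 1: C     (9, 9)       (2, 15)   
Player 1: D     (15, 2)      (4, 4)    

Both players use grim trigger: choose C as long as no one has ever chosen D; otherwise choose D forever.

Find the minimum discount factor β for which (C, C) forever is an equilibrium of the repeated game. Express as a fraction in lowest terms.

Under grim trigger the critical discount factor is (T−C)/(T−P) with T = 15, C = 9, P = 4.
β* = (15−9)/(15−4) = 6/11.

6/11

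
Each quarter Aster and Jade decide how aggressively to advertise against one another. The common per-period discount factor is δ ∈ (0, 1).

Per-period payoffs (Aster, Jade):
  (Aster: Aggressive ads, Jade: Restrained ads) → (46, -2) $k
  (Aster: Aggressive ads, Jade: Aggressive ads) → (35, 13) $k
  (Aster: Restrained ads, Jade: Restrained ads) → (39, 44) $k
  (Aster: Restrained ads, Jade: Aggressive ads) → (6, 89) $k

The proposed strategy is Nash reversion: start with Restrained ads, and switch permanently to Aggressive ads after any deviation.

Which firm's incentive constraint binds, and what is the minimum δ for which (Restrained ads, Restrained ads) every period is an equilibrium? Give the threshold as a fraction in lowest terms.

Aster; δ ≥ 7/11

Aster: cooperation gives 39 each period; deviation gives 46 once then 35 forever.
  39/(1−δ) ≥ 46 + 35δ/(1−δ) ⇒ δ ≥ 7/11.
Jade: cooperation gives 44 each period; deviation gives 89 once then 13 forever.
  δ ≥ 45/76.
Both must hold, so the binding constraint is Aster's: δ ≥ 7/11.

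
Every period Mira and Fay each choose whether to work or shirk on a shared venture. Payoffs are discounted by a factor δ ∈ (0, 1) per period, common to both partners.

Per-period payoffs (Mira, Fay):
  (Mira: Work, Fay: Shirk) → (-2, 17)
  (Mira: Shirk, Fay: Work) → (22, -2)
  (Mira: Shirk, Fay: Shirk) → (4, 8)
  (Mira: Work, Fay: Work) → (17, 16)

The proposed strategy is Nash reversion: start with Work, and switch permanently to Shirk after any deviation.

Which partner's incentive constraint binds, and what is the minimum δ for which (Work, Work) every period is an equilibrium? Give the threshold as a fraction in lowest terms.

Mira; δ ≥ 5/18

Mira's threshold: (22−17)/(22−4) = 5/18.
Fay's threshold: (17−16)/(17−8) = 1/9.
5/18 > 1/9, so Mira binds and δ* = 5/18.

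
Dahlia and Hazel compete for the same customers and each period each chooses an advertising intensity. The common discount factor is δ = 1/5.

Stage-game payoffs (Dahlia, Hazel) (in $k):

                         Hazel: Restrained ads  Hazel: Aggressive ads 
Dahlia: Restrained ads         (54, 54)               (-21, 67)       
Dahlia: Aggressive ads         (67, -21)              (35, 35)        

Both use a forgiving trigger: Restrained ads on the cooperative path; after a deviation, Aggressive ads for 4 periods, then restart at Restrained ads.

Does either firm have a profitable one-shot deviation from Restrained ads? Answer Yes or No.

Yes

A one-shot deviation gives 67 now, then 35 for 4 periods, then back to 54.
Gain from deviating: (67−54) today; loss: (54−35) in each of the next 4 periods.
No-deviation condition: (54−35)(δ+…+δ^4) ≥ 67−54, i.e. δ+…+δ^4 ≥ 13/19.
At δ = 1/5: δ+…+δ^4 = 0.2496 < 0.6842.
So cooperation is not sustainable.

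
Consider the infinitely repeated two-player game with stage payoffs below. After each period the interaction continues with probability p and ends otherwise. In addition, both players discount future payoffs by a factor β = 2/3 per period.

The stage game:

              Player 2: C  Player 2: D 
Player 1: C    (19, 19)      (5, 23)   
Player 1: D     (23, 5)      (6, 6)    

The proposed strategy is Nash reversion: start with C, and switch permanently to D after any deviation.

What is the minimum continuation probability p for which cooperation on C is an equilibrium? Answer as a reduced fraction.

Expected continuation weight on next period's payoff is β·p = 2/3·p, which plays the role of the discount factor.
Cooperation requires 2/3·p ≥ (23−19)/(23−6) = 4/17, hence p ≥ 6/17.

6/17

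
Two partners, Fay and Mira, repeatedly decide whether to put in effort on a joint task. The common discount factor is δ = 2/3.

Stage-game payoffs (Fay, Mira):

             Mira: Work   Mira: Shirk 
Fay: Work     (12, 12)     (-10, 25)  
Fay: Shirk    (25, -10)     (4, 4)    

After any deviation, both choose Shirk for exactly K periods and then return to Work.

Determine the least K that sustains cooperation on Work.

IC: δ(1−δ^K)/(1−δ) ≥ (25−12)/(12−4) = 13/8.
With δ = 2/3: need 1 − δ^K ≥ 13/8·(1−2/3)/(2/3), i.e. δ^K ≤ 0.1875.
Since (2/3)^4 = 0.1975 and (2/3)^5 = 0.1317, the smallest such K is 5.

5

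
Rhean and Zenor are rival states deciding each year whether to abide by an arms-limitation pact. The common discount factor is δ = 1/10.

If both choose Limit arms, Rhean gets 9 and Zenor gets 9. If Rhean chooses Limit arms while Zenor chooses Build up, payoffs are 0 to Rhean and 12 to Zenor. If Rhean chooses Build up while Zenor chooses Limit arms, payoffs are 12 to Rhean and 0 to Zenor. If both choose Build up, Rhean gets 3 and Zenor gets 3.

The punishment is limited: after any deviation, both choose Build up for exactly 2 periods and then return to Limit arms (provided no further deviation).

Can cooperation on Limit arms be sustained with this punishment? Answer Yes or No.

No

Comparing payoff streams over the 3 periods until play realigns: cooperate → 9(1+δ+…+δ^2); deviate → 12 + 3(δ+…+δ^2).
Cooperation is sustained iff (9−3)(δ+…+δ^2) ≥ 12−9.
δ+…+δ^2 = 1/10·(1−(1/10)^2)/(1−1/10) = 0.1100, and (12−9)/(9−3) = 0.5000.
0.1100 < 0.5000, so cooperation is not sustainable.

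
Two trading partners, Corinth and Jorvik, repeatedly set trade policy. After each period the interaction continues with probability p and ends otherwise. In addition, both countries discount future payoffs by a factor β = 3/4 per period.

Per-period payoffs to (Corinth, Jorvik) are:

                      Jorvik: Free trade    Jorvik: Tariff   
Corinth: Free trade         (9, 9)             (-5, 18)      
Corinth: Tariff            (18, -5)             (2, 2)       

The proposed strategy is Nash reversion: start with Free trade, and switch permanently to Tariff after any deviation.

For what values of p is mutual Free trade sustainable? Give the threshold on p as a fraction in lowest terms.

3/4

Expected continuation weight on next period's payoff is β·p = 3/4·p, which plays the role of the discount factor.
Cooperation requires 3/4·p ≥ (18−9)/(18−2) = 9/16, hence p ≥ 3/4.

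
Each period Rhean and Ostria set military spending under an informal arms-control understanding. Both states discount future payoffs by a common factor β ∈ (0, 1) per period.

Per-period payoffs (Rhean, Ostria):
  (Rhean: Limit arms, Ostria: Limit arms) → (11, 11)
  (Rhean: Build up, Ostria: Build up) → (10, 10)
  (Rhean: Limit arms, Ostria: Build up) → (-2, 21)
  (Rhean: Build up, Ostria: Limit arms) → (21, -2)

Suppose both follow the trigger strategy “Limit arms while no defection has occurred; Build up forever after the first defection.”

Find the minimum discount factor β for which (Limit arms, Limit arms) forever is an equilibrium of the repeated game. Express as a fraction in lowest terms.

10/11

Under grim trigger the critical discount factor is (T−C)/(T−P) with T = 21, C = 11, P = 10.
β* = (21−11)/(21−10) = 10/11.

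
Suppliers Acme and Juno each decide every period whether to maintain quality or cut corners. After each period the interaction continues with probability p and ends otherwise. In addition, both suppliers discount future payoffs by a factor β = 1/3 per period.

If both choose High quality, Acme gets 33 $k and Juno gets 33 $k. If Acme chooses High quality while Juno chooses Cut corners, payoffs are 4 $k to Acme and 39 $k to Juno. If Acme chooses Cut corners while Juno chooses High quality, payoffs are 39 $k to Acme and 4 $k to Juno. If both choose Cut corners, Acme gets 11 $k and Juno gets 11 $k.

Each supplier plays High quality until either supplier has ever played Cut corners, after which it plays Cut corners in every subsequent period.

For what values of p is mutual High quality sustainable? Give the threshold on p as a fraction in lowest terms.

With continuation probability p and discount β, the effective per-period discount factor is βp.
Grim-trigger IC: βp ≥ (39−33)/(39−11) = 3/14.
So p ≥ (3/14)/(1/3) = 9/14.

9/14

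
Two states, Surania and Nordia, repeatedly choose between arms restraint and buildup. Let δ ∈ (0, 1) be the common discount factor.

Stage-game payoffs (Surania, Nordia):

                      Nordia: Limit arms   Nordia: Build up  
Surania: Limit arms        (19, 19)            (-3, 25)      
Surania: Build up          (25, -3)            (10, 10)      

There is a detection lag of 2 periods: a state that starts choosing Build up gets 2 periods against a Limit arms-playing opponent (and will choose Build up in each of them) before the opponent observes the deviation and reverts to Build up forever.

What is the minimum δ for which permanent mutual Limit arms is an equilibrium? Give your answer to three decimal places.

0.632

A deviator earns 25 for 2 periods, then 10 forever; cooperating earns 19 forever. Multiplying the IC by (1−δ):
19 ≥ 25(1−δ^2) + 10δ^2, so 15·δ^2 ≥ 6 and δ^2 ≥ 2/5.
δ ≥ (2/5)^(1/2) ≈ 0.632.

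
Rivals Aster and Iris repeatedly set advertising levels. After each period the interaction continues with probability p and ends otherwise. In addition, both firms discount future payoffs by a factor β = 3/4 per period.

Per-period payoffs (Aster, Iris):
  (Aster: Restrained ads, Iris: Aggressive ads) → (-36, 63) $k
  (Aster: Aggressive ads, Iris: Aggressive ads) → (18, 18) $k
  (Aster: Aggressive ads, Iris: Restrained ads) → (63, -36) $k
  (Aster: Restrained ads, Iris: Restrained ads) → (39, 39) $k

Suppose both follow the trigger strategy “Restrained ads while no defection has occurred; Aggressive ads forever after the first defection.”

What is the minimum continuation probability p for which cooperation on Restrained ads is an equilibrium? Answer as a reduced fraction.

Expected continuation weight on next period's payoff is β·p = 3/4·p, which plays the role of the discount factor.
Cooperation requires 3/4·p ≥ (63−39)/(63−18) = 8/15, hence p ≥ 32/45.

32/45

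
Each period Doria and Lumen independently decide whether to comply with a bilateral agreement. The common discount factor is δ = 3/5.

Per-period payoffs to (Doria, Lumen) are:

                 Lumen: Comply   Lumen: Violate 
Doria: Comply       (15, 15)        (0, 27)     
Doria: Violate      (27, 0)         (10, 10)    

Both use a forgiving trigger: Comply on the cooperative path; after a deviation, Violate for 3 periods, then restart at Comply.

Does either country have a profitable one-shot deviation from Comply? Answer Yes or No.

A one-shot deviation gives 27 now, then 10 for 3 periods, then back to 15.
Gain from deviating: (27−15) today; loss: (15−10) in each of the next 3 periods.
No-deviation condition: (15−10)(δ+…+δ^3) ≥ 27−15, i.e. δ+…+δ^3 ≥ 12/5.
At δ = 3/5: δ+…+δ^3 = 1.1760 < 2.4000.
So cooperation is not sustainable.

Yes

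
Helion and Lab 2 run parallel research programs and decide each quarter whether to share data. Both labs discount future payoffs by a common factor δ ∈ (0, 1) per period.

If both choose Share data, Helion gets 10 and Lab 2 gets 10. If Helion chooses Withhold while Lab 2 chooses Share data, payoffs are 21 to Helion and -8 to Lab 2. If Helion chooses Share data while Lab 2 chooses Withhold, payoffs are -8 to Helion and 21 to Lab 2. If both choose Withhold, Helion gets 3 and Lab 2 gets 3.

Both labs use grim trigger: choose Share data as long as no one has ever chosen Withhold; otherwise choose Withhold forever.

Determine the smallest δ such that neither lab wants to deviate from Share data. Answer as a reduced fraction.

Cooperation forever yields 10 each period: 10/(1−δ).
Deviating yields 21 once, then 3 forever: 21 + 3δ/(1−δ).
No profitable deviation requires 10/(1−δ) ≥ 21 + 3δ/(1−δ).
Multiplying by (1−δ): 10 ≥ 21(1−δ) + 3δ = 21 − 18δ.
So 18δ ≥ 11, i.e. δ ≥ 11/18.

11/18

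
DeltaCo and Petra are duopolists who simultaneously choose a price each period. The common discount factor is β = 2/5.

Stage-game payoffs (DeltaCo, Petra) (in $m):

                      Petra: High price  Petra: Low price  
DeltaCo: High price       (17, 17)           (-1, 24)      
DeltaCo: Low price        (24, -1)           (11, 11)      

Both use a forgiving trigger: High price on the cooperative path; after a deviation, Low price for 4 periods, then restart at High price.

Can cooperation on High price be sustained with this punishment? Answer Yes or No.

Comparing payoff streams over the 5 periods until play realigns: cooperate → 17(1+β+…+β^4); deviate → 24 + 11(β+…+β^4).
Cooperation is sustained iff (17−11)(β+…+β^4) ≥ 24−17.
β+…+β^4 = 2/5·(1−(2/5)^4)/(1−2/5) = 0.6496, and (24−17)/(17−11) = 1.1667.
0.6496 < 1.1667, so cooperation is not sustainable.

No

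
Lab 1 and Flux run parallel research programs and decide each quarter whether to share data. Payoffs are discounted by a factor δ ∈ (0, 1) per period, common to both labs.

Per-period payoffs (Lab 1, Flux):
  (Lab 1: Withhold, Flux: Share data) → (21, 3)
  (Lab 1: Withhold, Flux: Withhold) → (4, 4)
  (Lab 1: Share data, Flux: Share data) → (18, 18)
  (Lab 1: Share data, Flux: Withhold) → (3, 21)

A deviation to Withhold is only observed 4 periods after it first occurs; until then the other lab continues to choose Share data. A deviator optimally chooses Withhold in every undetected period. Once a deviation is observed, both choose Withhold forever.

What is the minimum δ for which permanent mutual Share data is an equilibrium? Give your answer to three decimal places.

0.648

The best deviation is to choose Withhold for all 4 undetected periods, earning 21 each, then 4 forever once detected.
Deviation value: 21(1−δ^4)/(1−δ) + 4δ^4/(1−δ); cooperation value: 18/(1−δ).
IC: 18 ≥ 21(1−δ^4) + 4δ^4 = 21 − 17δ^4.
So δ^4 ≥ 3/17, giving δ ≥ (3/17)^(1/4) ≈ 0.648.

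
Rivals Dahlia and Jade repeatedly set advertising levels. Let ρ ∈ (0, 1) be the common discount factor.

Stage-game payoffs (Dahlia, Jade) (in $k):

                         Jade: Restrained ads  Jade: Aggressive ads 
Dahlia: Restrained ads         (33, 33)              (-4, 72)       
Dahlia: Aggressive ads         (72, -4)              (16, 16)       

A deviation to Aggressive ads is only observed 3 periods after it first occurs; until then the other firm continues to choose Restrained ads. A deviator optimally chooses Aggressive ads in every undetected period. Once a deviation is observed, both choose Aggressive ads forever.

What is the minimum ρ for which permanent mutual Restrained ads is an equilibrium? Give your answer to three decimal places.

0.886

Deviating for the 3 undetected periods gains 72−33 = 39 per period over cooperation, then loses 33−16 = 17 per period forever once punishment starts.
Gain: 39(1 + ρ + … + ρ^2); loss: 17·ρ^3/(1−ρ).
No profitable deviation ⇔ 39(1−ρ^3) ≤ 17·ρ^3, i.e. ρ^3 ≥ 39/(39+17) = 39/56.
Hence ρ ≥ (39/56)^(1/3) ≈ 0.886.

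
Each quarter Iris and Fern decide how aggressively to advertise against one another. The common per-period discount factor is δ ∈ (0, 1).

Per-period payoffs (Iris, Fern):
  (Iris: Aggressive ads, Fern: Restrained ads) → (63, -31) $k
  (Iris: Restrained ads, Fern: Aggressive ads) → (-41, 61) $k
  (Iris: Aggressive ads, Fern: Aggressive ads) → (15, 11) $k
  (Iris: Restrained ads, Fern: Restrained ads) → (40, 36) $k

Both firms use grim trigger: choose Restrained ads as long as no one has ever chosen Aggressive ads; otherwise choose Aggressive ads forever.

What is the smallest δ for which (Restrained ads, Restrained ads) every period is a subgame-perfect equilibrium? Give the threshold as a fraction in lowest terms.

For Iris: deviation gain 63−40 = 23, per-period punishment loss 40−15 = 25. IC gives δ ≥ 23/48.
For Fern: gain 25, loss 25 per period, so δ ≥ 25/50 = 1/2.
The tighter constraint is Fern's, so cooperation needs δ ≥ 1/2.

1/2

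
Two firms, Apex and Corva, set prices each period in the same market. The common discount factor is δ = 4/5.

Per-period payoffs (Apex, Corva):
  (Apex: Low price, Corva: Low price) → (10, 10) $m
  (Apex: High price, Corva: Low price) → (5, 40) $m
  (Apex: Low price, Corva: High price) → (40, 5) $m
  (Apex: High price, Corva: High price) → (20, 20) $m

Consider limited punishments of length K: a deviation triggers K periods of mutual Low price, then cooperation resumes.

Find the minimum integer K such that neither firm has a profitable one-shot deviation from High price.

IC: δ(1−δ^K)/(1−δ) ≥ (40−20)/(20−10) = 2.
With δ = 4/5: need 1 − δ^K ≥ 2·(1−4/5)/(4/5), i.e. δ^K ≤ 0.5000.
Since (4/5)^3 = 0.5120 and (4/5)^4 = 0.4096, the smallest such K is 4.

4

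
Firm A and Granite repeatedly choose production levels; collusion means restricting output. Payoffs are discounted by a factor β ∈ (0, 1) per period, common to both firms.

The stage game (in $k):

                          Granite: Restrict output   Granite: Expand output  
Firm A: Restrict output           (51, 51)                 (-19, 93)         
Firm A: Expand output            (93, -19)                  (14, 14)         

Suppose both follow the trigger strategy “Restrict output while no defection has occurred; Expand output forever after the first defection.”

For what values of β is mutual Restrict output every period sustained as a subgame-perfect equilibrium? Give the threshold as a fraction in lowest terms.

One-period gain from deviating is 93 − 51 = 42. The loss is 51 − 14 = 37 in every subsequent period, with present value 37·β/(1−β).
Deviation is unprofitable when 37·β/(1−β) ≥ 42, i.e. β/(1−β) ≥ 42/37.
Equivalently β ≥ 42/(42+37) = 42/79.

42/79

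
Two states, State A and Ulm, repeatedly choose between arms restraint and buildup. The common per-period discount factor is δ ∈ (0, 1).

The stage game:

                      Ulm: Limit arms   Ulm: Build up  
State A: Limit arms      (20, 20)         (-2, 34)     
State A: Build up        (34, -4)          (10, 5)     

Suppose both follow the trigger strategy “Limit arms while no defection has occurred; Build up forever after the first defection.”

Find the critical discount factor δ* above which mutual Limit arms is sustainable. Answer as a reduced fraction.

7/12

For State A: deviation gain 34−20 = 14, per-period punishment loss 20−10 = 10. IC gives δ ≥ 14/24 = 7/12.
For Ulm: gain 14, loss 15 per period, so δ ≥ 14/29.
The tighter constraint is State A's, so cooperation needs δ ≥ 7/12.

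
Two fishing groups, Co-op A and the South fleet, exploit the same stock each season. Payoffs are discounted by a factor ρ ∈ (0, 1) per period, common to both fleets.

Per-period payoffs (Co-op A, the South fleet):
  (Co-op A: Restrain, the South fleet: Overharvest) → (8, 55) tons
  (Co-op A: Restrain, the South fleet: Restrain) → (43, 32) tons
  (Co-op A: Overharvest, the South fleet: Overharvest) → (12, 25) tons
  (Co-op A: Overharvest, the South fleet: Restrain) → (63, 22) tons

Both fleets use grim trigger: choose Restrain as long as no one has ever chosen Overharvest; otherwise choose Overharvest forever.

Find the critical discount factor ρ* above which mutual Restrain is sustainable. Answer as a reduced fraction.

23/30

Co-op A's threshold: (63−43)/(63−12) = 20/51.
the South fleet's threshold: (55−32)/(55−25) = 23/30.
20/51 < 23/30, so the South fleet binds and ρ* = 23/30.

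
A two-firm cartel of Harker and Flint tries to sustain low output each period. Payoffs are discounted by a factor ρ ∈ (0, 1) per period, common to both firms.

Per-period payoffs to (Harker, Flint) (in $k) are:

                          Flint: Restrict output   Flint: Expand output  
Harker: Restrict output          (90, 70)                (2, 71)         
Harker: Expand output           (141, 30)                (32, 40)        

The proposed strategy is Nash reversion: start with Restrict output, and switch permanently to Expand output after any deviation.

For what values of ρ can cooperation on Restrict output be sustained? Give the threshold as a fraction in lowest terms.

51/109

Harker's threshold: (141−90)/(141−32) = 51/109.
Flint's threshold: (71−70)/(71−40) = 1/31.
51/109 > 1/31, so Harker binds and ρ* = 51/109.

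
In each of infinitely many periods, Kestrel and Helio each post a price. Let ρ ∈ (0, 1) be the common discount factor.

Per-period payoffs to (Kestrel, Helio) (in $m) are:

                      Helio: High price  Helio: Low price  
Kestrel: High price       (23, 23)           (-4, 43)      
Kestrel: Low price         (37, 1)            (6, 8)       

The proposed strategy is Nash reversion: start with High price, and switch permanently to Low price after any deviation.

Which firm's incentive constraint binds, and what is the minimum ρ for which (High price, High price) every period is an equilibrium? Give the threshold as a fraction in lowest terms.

For Kestrel: deviation gain 37−23 = 14, per-period punishment loss 23−6 = 17. IC gives ρ ≥ 14/31.
For Helio: gain 20, loss 15 per period, so ρ ≥ 20/35 = 4/7.
The tighter constraint is Helio's, so cooperation needs ρ ≥ 4/7.

Helio; ρ ≥ 4/7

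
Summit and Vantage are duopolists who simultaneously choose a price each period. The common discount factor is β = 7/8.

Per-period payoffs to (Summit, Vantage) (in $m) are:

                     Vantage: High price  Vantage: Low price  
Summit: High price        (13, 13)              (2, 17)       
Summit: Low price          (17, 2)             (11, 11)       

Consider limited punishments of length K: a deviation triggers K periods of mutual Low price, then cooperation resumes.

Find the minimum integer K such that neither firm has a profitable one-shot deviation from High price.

3

Need Σ_{k=1}^{K} β^k ≥ (17−13)/(13−11) = 2.0000 at β = 7/8.
At K = 2 the sum is 1.6406 < 2.0000; at K = 3 it is 2.3105 ≥ 2.0000.
So the minimum punishment length is K = 3.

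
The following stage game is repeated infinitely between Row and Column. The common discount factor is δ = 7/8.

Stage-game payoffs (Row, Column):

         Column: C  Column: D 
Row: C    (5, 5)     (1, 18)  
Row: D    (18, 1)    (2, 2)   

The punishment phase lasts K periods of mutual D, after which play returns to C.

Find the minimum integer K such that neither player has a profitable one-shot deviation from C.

8

Need Σ_{k=1}^{K} δ^k ≥ (18−5)/(5−2) = 4.3333 at δ = 7/8.
At K = 7 the sum is 4.2511 < 4.3333; at K = 8 it is 4.5947 ≥ 4.3333.
So the minimum punishment length is K = 8.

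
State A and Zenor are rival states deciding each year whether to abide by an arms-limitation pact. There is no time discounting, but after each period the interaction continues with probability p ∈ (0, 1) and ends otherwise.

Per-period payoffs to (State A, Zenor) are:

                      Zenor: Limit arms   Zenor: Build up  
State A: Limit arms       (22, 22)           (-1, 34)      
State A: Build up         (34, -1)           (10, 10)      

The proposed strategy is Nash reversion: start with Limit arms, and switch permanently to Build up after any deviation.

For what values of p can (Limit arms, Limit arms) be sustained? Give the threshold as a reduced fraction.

1/2

With no time discounting, the continuation probability p plays the role of the discount factor.
Grim-trigger IC: 22/(1−p) ≥ 34 + 10p/(1−p) ⇒ p ≥ (34−22)/(34−10) = 1/2.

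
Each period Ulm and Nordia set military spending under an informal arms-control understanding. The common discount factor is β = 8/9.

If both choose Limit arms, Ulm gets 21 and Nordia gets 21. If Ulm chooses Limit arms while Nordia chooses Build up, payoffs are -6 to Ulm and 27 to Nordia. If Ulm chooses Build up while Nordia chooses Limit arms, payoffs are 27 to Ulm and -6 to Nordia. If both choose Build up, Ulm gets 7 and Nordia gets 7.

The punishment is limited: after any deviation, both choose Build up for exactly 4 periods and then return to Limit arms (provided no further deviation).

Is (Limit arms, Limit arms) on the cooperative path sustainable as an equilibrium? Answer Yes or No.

Yes

IC: β+…+β^4 ≥ (27−21)/(21−7) = 3/7.
At β = 8/9: partial sum = 3.0056 ≥ 0.4286. Cooperation sustainable.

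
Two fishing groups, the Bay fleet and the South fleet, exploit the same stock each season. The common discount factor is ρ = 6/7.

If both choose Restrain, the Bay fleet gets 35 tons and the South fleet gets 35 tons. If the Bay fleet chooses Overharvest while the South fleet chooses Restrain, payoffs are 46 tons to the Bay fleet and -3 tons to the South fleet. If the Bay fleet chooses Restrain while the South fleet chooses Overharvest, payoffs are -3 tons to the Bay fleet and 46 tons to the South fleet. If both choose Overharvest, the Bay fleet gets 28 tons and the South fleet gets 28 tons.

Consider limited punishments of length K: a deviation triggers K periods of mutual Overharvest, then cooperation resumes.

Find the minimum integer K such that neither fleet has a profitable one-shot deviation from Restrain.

2

IC: ρ(1−ρ^K)/(1−ρ) ≥ (46−35)/(35−28) = 11/7.
With ρ = 6/7: need 1 − ρ^K ≥ 11/7·(1−6/7)/(6/7), i.e. ρ^K ≤ 0.7381.
Since (6/7)^1 = 0.8571 and (6/7)^2 = 0.7347, the smallest such K is 2.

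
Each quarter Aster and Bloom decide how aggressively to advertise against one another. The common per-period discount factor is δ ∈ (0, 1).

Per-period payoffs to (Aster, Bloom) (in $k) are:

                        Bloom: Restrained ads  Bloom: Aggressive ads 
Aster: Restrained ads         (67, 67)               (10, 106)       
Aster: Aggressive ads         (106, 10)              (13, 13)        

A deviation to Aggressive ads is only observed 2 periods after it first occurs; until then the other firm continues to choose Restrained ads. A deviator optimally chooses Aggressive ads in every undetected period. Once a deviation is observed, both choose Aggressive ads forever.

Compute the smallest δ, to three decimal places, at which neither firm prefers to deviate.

A deviator earns 106 for 2 periods, then 13 forever; cooperating earns 67 forever. Multiplying the IC by (1−δ):
67 ≥ 106(1−δ^2) + 13δ^2, so 93·δ^2 ≥ 39 and δ^2 ≥ 13/31.
δ ≥ (13/31)^(1/2) ≈ 0.648.

0.648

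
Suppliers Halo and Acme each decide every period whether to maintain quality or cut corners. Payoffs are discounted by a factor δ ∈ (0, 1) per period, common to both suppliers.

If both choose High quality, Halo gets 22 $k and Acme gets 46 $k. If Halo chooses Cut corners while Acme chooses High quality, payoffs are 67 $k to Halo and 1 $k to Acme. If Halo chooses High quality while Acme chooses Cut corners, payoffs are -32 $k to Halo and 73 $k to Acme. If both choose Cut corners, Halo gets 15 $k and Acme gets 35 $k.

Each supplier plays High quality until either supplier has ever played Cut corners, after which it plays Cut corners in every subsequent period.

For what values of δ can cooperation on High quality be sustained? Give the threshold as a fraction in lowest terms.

45/52

Halo's threshold: (67−22)/(67−15) = 45/52.
Acme's threshold: (73−46)/(73−35) = 27/38.
45/52 > 27/38, so Halo binds and δ* = 45/52.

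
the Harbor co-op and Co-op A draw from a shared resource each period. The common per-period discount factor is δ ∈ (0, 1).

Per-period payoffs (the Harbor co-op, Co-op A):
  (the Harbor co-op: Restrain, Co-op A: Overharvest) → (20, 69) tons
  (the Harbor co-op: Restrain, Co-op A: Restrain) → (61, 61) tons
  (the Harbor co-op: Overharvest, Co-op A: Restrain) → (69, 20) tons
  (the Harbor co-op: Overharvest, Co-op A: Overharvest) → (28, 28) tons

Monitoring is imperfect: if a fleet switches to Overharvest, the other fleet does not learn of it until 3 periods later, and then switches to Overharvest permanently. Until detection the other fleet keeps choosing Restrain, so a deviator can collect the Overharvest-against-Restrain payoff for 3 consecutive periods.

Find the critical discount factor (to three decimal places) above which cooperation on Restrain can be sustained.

Deviating for the 3 undetected periods gains 69−61 = 8 per period over cooperation, then loses 61−28 = 33 per period forever once punishment starts.
Gain: 8(1 + δ + … + δ^2); loss: 33·δ^3/(1−δ).
No profitable deviation ⇔ 8(1−δ^3) ≤ 33·δ^3, i.e. δ^3 ≥ 8/(8+33) = 8/41.
Hence δ ≥ (8/41)^(1/3) ≈ 0.580.

0.580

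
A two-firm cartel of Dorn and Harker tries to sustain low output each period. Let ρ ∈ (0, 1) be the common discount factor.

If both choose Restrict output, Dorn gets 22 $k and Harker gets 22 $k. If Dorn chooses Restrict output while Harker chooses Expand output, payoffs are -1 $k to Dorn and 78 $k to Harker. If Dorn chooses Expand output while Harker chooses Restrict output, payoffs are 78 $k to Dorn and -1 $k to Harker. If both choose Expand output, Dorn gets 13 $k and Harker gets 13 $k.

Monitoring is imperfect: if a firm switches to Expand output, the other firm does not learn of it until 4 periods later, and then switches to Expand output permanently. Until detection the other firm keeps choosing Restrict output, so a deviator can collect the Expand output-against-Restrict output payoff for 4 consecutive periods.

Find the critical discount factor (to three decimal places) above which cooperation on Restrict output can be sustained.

A deviator earns 78 for 4 periods, then 13 forever; cooperating earns 22 forever. Multiplying the IC by (1−ρ):
22 ≥ 78(1−ρ^4) + 13ρ^4, so 65·ρ^4 ≥ 56 and ρ^4 ≥ 56/65.
ρ ≥ (56/65)^(1/4) ≈ 0.963.

0.963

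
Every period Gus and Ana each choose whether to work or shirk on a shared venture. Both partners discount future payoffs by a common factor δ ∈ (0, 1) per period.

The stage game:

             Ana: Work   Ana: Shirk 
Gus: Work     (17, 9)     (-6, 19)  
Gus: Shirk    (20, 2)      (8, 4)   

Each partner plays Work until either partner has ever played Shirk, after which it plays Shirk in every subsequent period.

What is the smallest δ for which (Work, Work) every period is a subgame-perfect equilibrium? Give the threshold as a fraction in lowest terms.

Gus's threshold: (20−17)/(20−8) = 1/4.
Ana's threshold: (19−9)/(19−4) = 2/3.
1/4 < 2/3, so Ana binds and δ* = 2/3.

2/3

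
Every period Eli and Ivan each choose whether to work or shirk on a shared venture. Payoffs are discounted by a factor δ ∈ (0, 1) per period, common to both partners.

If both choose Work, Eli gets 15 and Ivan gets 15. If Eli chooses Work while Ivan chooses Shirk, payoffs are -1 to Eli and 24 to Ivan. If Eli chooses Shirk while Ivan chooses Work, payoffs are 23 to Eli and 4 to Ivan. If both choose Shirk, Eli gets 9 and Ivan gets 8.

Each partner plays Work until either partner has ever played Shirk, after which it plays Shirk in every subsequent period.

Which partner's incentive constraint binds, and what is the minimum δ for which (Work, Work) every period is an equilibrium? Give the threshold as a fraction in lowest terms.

Eli; δ ≥ 4/7

For Eli: deviation gain 23−15 = 8, per-period punishment loss 15−9 = 6. IC gives δ ≥ 8/14 = 4/7.
For Ivan: gain 9, loss 7 per period, so δ ≥ 9/16.
The tighter constraint is Eli's, so cooperation needs δ ≥ 4/7.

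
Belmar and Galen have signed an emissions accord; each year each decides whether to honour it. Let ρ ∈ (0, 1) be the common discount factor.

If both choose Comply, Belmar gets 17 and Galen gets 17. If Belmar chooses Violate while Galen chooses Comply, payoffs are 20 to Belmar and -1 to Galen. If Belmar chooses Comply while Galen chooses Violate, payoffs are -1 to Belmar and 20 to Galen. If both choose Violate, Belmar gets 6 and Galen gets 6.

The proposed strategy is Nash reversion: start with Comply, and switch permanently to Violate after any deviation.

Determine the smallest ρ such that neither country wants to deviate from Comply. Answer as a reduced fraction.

Under grim trigger the critical discount factor is (T−C)/(T−P) with T = 20, C = 17, P = 6.
ρ* = (20−17)/(20−6) = 3/14.

3/14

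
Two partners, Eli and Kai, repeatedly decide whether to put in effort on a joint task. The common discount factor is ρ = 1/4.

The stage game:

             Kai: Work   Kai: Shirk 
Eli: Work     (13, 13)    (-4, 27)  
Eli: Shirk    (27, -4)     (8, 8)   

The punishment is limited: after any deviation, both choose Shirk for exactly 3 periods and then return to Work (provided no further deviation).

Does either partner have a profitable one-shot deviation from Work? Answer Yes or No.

Comparing payoff streams over the 4 periods until play realigns: cooperate → 13(1+ρ+…+ρ^3); deviate → 27 + 8(ρ+…+ρ^3).
Cooperation is sustained iff (13−8)(ρ+…+ρ^3) ≥ 27−13.
ρ+…+ρ^3 = 1/4·(1−(1/4)^3)/(1−1/4) = 0.3281, and (27−13)/(13−8) = 2.8000.
0.3281 < 2.8000, so cooperation is not sustainable.

Yes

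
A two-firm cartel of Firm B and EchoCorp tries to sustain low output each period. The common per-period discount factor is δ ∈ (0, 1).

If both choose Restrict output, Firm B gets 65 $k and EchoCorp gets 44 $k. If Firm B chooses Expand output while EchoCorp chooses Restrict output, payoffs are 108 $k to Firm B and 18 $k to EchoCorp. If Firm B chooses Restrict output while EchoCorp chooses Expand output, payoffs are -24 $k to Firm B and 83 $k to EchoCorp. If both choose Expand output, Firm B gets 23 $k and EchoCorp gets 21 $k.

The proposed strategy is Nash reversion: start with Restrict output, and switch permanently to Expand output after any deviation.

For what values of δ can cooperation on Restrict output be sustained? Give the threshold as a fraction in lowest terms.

Firm B's threshold: (108−65)/(108−23) = 43/85.
EchoCorp's threshold: (83−44)/(83−21) = 39/62.
43/85 < 39/62, so EchoCorp binds and δ* = 39/62.

39/62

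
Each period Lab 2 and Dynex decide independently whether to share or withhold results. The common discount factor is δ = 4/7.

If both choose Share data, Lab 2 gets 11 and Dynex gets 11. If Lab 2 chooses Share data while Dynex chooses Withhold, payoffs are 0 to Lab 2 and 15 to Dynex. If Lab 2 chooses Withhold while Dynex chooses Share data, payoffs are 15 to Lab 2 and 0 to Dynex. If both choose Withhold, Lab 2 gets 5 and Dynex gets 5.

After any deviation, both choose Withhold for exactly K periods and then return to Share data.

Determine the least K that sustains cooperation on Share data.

2

Need Σ_{k=1}^{K} δ^k ≥ (15−11)/(11−5) = 0.6667 at δ = 4/7.
At K = 1 the sum is 0.5714 < 0.6667; at K = 2 it is 0.8980 ≥ 0.6667.
So the minimum punishment length is K = 2.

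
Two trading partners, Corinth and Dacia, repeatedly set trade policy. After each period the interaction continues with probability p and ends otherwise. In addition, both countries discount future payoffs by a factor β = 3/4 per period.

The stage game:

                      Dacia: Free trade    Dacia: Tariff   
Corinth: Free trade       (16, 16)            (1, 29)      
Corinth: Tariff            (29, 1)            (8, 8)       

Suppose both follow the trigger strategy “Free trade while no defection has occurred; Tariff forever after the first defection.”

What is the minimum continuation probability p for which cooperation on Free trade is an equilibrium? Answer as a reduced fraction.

With continuation probability p and discount β, the effective per-period discount factor is βp.
Grim-trigger IC: βp ≥ (29−16)/(29−8) = 13/21.
So p ≥ (13/21)/(3/4) = 52/63.

52/63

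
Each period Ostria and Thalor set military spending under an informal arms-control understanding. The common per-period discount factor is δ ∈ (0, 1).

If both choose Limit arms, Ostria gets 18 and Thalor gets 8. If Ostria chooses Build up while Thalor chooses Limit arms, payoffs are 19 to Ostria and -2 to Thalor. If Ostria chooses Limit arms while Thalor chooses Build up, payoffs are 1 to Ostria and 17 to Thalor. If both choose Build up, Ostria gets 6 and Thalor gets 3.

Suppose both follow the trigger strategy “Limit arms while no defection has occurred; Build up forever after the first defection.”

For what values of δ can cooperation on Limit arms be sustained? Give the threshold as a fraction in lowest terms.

9/14

Ostria's threshold: (19−18)/(19−6) = 1/13.
Thalor's threshold: (17−8)/(17−3) = 9/14.
1/13 < 9/14, so Thalor binds and δ* = 9/14.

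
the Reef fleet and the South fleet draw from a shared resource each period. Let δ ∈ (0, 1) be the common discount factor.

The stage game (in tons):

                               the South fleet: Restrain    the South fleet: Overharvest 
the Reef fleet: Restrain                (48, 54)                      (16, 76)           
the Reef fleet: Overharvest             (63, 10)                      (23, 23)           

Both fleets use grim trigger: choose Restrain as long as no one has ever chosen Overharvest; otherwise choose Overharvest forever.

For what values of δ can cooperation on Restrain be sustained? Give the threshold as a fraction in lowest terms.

For the Reef fleet: deviation gain 63−48 = 15, per-period punishment loss 48−23 = 25. IC gives δ ≥ 15/40 = 3/8.
For the South fleet: gain 22, loss 31 per period, so δ ≥ 22/53.
The tighter constraint is the South fleet's, so cooperation needs δ ≥ 22/53.

22/53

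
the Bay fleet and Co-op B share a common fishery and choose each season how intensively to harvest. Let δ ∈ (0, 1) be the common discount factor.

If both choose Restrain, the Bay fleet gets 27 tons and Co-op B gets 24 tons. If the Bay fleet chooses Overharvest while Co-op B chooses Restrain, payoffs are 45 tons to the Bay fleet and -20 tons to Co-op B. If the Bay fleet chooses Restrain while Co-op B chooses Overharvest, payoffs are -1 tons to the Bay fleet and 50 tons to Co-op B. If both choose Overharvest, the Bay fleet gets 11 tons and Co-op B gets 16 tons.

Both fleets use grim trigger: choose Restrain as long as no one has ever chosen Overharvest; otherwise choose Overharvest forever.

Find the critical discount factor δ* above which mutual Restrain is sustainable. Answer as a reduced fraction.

the Bay fleet: cooperation gives 27 each period; deviation gives 45 once then 11 forever.
  27/(1−δ) ≥ 45 + 11δ/(1−δ) ⇒ δ ≥ 18/34 = 9/17.
Co-op B: cooperation gives 24 each period; deviation gives 50 once then 16 forever.
  δ ≥ 26/34 = 13/17.
Both must hold, so the binding constraint is Co-op B's: δ ≥ 13/17.

13/17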